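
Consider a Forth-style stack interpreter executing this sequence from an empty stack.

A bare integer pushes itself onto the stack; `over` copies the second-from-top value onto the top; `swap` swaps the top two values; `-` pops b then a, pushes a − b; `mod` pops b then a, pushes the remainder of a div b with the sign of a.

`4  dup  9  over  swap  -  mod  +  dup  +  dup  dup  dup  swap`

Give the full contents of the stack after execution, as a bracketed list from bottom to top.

4    → 4
dup  → 4 4
9    → 4 4 9
over → 4 4 9 4
swap → 4 4 4 9
-    → 4 4 -5
mod  → 4 4
+    → 8
dup  → 8 8
+    → 16
dup  → 16 16
dup  → 16 16 16
dup  → 16 16 16 16
swap → 16 16 16 16

[16, 16, 16, 16]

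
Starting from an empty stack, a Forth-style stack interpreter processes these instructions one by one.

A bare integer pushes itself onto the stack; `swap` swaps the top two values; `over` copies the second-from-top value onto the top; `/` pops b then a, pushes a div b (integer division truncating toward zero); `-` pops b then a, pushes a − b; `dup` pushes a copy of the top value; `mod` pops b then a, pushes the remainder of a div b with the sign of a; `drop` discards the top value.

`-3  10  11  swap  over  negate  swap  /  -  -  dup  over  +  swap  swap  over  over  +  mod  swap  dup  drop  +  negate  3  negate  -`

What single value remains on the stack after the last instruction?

48

-3      [-3]
10      [-3, 10]
11      [-3, 10, 11]
swap    [-3, 11, 10]
over    [-3, 11, 10, 11]
negate  [-3, 11, 10, -11]
swap    [-3, 11, -11, 10]
/       [-3, 11, -1]
-       [-3, 12]
-       [-15]
dup     [-15, -15]
over    [-15, -15, -15]
+       [-15, -30]
swap    [-30, -15]
swap    [-15, -30]
over    [-15, -30, -15]
over    [-15, -30, -15, -30]
+       [-15, -30, -45]
mod     [-15, -30]
swap    [-30, -15]
dup     [-30, -15, -15]
drop    [-30, -15]
+       [-45]
negate  [45]
3       [45, 3]
negate  [45, -3]
-       [48]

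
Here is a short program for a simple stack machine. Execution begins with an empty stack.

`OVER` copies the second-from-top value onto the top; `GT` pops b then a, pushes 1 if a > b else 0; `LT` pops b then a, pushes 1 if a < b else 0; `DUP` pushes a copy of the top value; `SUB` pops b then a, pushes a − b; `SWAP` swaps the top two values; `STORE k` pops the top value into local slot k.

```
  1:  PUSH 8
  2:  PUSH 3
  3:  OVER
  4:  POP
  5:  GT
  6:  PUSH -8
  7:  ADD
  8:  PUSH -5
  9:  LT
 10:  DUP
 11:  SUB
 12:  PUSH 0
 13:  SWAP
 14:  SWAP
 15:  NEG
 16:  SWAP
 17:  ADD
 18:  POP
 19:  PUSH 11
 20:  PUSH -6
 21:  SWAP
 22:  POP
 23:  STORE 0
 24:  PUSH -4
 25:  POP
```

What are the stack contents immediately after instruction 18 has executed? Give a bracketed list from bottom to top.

[]

PUSH 8  : 8
PUSH 3  : 8 3
OVER    : 8 3 8
POP     : 8 3
GT      : 1
PUSH -8 : 1 -8
ADD     : -7
PUSH -5 : -7 -5
LT      : 1
DUP     : 1 1
SUB     : 0
PUSH 0  : 0 0
SWAP    : 0 0
SWAP    : 0 0
NEG     : 0 0
SWAP    : 0 0
ADD     : 0
POP     : (empty)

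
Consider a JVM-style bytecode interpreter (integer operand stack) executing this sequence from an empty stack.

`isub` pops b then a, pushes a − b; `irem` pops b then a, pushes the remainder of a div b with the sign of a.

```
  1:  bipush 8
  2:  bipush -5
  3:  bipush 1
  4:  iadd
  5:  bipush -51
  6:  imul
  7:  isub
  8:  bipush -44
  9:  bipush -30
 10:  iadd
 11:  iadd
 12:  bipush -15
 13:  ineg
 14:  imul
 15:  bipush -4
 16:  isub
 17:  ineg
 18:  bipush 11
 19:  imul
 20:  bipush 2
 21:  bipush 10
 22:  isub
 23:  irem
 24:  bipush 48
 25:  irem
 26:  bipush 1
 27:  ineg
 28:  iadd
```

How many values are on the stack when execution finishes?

bipush 8   → [8]
bipush -5  → [8, -5]
bipush 1   → [8, -5, 1]
iadd       → [8, -4]
bipush -51 → [8, -4, -51]
imul       → [8, 204]
isub       → [-196]
bipush -44 → [-196, -44]
bipush -30 → [-196, -44, -30]
iadd       → [-196, -74]
iadd       → [-270]
bipush -15 → [-270, -15]
ineg       → [-270, 15]
imul       → [-4050]
bipush -4  → [-4050, -4]
isub       → [-4046]
ineg       → [4046]
bipush 11  → [4046, 11]
imul       → [44506]
bipush 2   → [44506, 2]
bipush 10  → [44506, 2, 10]
isub       → [44506, -8]
irem       → [2]
bipush 48  → [2, 48]
irem       → [2]
bipush 1   → [2, 1]
ineg       → [2, -1]
iadd       → [1]

1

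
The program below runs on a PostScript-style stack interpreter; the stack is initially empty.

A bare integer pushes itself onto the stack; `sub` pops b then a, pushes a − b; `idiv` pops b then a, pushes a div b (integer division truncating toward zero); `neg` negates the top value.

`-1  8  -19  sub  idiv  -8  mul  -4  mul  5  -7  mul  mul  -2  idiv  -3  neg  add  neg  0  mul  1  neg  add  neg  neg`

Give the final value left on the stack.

-1   : [-1]
8    : [-1, 8]
-19  : [-1, 8, -19]
sub  : [-1, 27]
idiv : [0]
-8   : [0, -8]
mul  : [0]
-4   : [0, -4]
mul  : [0]
5    : [0, 5]
-7   : [0, 5, -7]
mul  : [0, -35]
mul  : [0]
-2   : [0, -2]
idiv : [0]
-3   : [0, -3]
neg  : [0, 3]
add  : [3]
neg  : [-3]
0    : [-3, 0]
mul  : [0]
1    : [0, 1]
neg  : [0, -1]
add  : [-1]
neg  : [1]
neg  : [-1]

-1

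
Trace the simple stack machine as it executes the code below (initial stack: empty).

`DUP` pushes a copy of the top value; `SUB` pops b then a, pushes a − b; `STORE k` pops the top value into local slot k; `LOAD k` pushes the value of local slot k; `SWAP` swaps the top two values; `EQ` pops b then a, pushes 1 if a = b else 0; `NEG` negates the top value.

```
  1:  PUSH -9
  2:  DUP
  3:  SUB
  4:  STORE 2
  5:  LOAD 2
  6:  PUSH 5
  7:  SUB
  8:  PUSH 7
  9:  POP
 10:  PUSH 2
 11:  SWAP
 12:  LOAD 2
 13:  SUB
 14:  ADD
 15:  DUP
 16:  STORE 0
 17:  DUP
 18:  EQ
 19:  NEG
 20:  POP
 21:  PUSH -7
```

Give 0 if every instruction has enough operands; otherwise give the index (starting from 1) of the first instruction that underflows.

0

PUSH -9 -> [-9]
DUP     -> [-9, -9]
SUB     -> [0]
STORE 2 -> []
LOAD 2  -> [0]
PUSH 5  -> [0, 5]
SUB     -> [-5]
PUSH 7  -> [-5, 7]
POP     -> [-5]
PUSH 2  -> [-5, 2]
SWAP    -> [2, -5]
LOAD 2  -> [2, -5, 0]
SUB     -> [2, -5]
ADD     -> [-3]
DUP     -> [-3, -3]
STORE 0 -> [-3]
DUP     -> [-3, -3]
EQ      -> [1]
NEG     -> [-1]
POP     -> []
PUSH -7 -> [-7]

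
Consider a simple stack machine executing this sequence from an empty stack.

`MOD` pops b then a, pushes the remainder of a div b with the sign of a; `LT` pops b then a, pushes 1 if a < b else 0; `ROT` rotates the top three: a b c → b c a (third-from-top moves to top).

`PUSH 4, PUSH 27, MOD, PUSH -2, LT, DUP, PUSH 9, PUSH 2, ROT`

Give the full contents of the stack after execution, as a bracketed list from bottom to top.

[0, 9, 2, 0]

PUSH 4  → 4
PUSH 27 → 4 27
MOD     → 4
PUSH -2 → 4 -2
LT      → 0
DUP     → 0 0
PUSH 9  → 0 0 9
PUSH 2  → 0 0 9 2
ROT     → 0 9 2 0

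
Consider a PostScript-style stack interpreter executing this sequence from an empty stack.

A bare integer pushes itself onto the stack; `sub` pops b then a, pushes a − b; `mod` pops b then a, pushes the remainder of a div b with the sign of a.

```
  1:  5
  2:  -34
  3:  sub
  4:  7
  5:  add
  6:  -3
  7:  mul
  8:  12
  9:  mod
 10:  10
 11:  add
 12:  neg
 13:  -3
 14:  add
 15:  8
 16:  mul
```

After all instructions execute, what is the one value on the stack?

-56

5   -> [5]
-34 -> [5, -34]
sub -> [39]
7   -> [39, 7]
add -> [46]
-3  -> [46, -3]
mul -> [-138]
12  -> [-138, 12]
mod -> [-6]
10  -> [-6, 10]
add -> [4]
neg -> [-4]
-3  -> [-4, -3]
add -> [-7]
8   -> [-7, 8]
mul -> [-56]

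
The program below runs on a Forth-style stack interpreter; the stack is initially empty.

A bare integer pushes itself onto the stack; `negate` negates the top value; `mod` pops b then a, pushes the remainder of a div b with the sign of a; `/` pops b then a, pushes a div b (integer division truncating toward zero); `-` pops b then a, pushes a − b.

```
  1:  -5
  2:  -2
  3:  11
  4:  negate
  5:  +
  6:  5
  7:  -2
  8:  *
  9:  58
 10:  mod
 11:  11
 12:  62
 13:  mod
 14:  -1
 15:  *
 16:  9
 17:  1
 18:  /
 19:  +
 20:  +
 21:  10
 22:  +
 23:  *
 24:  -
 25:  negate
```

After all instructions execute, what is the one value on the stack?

31

-5     : [-5]
-2     : [-5, -2]
11     : [-5, -2, 11]
negate : [-5, -2, -11]
+      : [-5, -13]
5      : [-5, -13, 5]
-2     : [-5, -13, 5, -2]
*      : [-5, -13, -10]
58     : [-5, -13, -10, 58]
mod    : [-5, -13, -10]
11     : [-5, -13, -10, 11]
62     : [-5, -13, -10, 11, 62]
mod    : [-5, -13, -10, 11]
-1     : [-5, -13, -10, 11, -1]
*      : [-5, -13, -10, -11]
9      : [-5, -13, -10, -11, 9]
1      : [-5, -13, -10, -11, 9, 1]
/      : [-5, -13, -10, -11, 9]
+      : [-5, -13, -10, -2]
+      : [-5, -13, -12]
10     : [-5, -13, -12, 10]
+      : [-5, -13, -2]
*      : [-5, 26]
-      : [-31]
negate : [31]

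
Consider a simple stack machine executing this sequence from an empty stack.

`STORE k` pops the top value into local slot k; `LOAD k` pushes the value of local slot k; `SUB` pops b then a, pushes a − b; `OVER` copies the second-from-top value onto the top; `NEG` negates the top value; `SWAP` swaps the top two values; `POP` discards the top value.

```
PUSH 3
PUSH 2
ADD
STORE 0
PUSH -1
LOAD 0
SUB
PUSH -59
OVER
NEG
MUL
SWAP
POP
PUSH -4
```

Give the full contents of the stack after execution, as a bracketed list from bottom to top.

PUSH 3   → [3]
PUSH 2   → [3, 2]
ADD      → [5]
STORE 0  → []
PUSH -1  → [-1]
LOAD 0   → [-1, 5]
SUB      → [-6]
PUSH -59 → [-6, -59]
OVER     → [-6, -59, -6]
NEG      → [-6, -59, 6]
MUL      → [-6, -354]
SWAP     → [-354, -6]
POP      → [-354]
PUSH -4  → [-354, -4]

[-354, -4]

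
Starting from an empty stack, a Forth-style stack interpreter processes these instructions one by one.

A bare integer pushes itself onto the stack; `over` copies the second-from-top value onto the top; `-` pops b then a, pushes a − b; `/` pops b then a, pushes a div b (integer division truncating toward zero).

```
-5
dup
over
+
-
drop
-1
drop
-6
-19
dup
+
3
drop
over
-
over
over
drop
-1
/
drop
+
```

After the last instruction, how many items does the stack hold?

-5    -5
dup   -5 -5
over  -5 -5 -5
+     -5 -10
-     5
drop  (empty)
-1    -1
drop  (empty)
-6    -6
-19   -6 -19
dup   -6 -19 -19
+     -6 -38
3     -6 -38 3
drop  -6 -38
over  -6 -38 -6
-     -6 -32
over  -6 -32 -6
over  -6 -32 -6 -32
drop  -6 -32 -6
-1    -6 -32 -6 -1
/     -6 -32 6
drop  -6 -32
+     -38

1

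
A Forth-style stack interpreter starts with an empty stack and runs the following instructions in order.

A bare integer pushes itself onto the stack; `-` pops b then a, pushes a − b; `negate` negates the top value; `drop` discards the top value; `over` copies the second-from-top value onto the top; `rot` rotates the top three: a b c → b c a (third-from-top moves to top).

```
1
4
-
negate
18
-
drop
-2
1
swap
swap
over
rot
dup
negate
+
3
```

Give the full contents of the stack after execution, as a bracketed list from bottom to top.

1      → [1]
4      → [1, 4]
-      → [-3]
negate → [3]
18     → [3, 18]
-      → [-15]
drop   → []
-2     → [-2]
1      → [-2, 1]
swap   → [1, -2]
swap   → [-2, 1]
over   → [-2, 1, -2]
rot    → [1, -2, -2]
dup    → [1, -2, -2, -2]
negate → [1, -2, -2, 2]
+      → [1, -2, 0]
3      → [1, -2, 0, 3]

[1, -2, 0, 3]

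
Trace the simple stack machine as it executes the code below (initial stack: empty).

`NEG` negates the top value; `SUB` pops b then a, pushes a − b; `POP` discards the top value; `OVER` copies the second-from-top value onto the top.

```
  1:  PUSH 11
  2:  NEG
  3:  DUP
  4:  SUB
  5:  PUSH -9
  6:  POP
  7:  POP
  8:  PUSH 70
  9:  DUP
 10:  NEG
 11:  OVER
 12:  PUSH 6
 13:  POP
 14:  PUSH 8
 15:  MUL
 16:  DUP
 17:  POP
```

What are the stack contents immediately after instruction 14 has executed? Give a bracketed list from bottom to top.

PUSH 11 -> 11
NEG     -> -11
DUP     -> -11 -11
SUB     -> 0
PUSH -9 -> 0 -9
POP     -> 0
POP     -> (empty)
PUSH 70 -> 70
DUP     -> 70 70
NEG     -> 70 -70
OVER    -> 70 -70 70
PUSH 6  -> 70 -70 70 6
POP     -> 70 -70 70
PUSH 8  -> 70 -70 70 8

[70, -70, 70, 8]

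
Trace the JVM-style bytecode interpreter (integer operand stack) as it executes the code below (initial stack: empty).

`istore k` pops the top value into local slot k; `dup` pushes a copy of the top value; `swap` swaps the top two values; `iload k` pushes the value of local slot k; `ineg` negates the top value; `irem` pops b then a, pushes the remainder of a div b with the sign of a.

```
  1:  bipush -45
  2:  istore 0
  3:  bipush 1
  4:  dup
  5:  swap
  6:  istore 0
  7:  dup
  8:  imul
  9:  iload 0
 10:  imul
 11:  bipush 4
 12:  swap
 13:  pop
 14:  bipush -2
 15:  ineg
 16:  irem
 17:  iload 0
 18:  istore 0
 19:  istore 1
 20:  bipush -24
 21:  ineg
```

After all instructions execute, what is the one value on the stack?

24

bipush -45  -45
istore 0    (empty)
bipush 1    1
dup         1 1
swap        1 1
istore 0    1
dup         1 1
imul        1
iload 0     1 1
imul        1
bipush 4    1 4
swap        4 1
pop         4
bipush -2   4 -2
ineg        4 2
irem        0
iload 0     0 1
istore 0    0
istore 1    (empty)
bipush -24  -24
ineg        24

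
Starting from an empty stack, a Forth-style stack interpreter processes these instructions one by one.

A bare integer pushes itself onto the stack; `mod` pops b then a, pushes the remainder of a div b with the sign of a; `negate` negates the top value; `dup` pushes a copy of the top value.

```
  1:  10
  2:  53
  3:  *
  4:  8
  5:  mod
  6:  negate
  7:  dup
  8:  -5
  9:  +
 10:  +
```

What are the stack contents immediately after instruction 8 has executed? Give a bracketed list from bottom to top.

[-2, -2, -5]

10     -> 10
53     -> 10 53
*      -> 530
8      -> 530 8
mod    -> 2
negate -> -2
dup    -> -2 -2
-5     -> -2 -2 -5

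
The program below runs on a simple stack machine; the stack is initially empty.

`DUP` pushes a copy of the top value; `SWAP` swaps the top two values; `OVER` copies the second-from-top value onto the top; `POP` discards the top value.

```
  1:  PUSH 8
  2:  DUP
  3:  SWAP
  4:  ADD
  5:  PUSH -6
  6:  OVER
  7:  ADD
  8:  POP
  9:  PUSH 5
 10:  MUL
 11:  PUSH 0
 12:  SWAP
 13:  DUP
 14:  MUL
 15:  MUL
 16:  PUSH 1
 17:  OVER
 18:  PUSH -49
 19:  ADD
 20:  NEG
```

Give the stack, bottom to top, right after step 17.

[0, 1, 0]

PUSH 8  : 8
DUP     : 8 8
SWAP    : 8 8
ADD     : 16
PUSH -6 : 16 -6
OVER    : 16 -6 16
ADD     : 16 10
POP     : 16
PUSH 5  : 16 5
MUL     : 80
PUSH 0  : 80 0
SWAP    : 0 80
DUP     : 0 80 80
MUL     : 0 6400
MUL     : 0
PUSH 1  : 0 1
OVER    : 0 1 0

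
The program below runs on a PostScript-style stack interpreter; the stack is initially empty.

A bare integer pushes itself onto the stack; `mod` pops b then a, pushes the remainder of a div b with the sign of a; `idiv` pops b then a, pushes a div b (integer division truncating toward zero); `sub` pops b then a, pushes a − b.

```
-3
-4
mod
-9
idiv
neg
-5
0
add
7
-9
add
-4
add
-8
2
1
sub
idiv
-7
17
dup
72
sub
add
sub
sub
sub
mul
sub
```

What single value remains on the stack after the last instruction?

165

-3   → -3
-4   → -3 -4
mod  → -3
-9   → -3 -9
idiv → 0
neg  → 0
-5   → 0 -5
0    → 0 -5 0
add  → 0 -5
7    → 0 -5 7
-9   → 0 -5 7 -9
add  → 0 -5 -2
-4   → 0 -5 -2 -4
add  → 0 -5 -6
-8   → 0 -5 -6 -8
2    → 0 -5 -6 -8 2
1    → 0 -5 -6 -8 2 1
sub  → 0 -5 -6 -8 1
idiv → 0 -5 -6 -8
-7   → 0 -5 -6 -8 -7
17   → 0 -5 -6 -8 -7 17
dup  → 0 -5 -6 -8 -7 17 17
72   → 0 -5 -6 -8 -7 17 17 72
sub  → 0 -5 -6 -8 -7 17 -55
add  → 0 -5 -6 -8 -7 -38
sub  → 0 -5 -6 -8 31
sub  → 0 -5 -6 -39
sub  → 0 -5 33
mul  → 0 -165
sub  → 165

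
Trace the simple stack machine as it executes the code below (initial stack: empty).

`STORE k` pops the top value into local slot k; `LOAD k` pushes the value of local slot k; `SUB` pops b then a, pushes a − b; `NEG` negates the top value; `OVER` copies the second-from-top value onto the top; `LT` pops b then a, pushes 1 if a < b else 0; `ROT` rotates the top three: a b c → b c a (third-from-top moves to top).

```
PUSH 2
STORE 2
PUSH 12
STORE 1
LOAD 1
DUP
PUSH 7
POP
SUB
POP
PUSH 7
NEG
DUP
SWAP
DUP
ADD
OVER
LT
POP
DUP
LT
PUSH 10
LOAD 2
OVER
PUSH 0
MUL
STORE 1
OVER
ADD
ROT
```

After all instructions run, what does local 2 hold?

PUSH 2  : 2
STORE 2 : (empty)
PUSH 12 : 12
STORE 1 : (empty)
LOAD 1  : 12
DUP     : 12 12
PUSH 7  : 12 12 7
POP     : 12 12
SUB     : 0
POP     : (empty)
PUSH 7  : 7
NEG     : -7
DUP     : -7 -7
SWAP    : -7 -7
DUP     : -7 -7 -7
ADD     : -7 -14
OVER    : -7 -14 -7
LT      : -7 1
POP     : -7
DUP     : -7 -7
LT      : 0
PUSH 10 : 0 10
LOAD 2  : 0 10 2
OVER    : 0 10 2 10
PUSH 0  : 0 10 2 10 0
MUL     : 0 10 2 0
STORE 1 : 0 10 2
OVER    : 0 10 2 10
ADD     : 0 10 12
ROT     : 10 12 0

2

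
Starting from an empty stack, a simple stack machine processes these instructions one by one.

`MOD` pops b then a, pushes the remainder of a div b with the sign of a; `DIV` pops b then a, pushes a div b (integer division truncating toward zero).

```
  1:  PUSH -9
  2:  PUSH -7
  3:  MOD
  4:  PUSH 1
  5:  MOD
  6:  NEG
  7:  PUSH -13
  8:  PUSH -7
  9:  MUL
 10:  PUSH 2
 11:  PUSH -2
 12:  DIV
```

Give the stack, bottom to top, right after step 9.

[0, 91]

PUSH -9  -> -9
PUSH -7  -> -9 -7
MOD      -> -2
PUSH 1   -> -2 1
MOD      -> 0
NEG      -> 0
PUSH -13 -> 0 -13
PUSH -7  -> 0 -13 -7
MUL      -> 0 91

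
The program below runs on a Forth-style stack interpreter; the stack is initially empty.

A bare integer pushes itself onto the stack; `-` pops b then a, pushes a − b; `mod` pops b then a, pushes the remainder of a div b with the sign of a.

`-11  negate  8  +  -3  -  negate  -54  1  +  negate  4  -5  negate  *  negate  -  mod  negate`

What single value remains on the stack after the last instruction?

22

-11    -> -11
negate -> 11
8      -> 11 8
+      -> 19
-3     -> 19 -3
-      -> 22
negate -> -22
-54    -> -22 -54
1      -> -22 -54 1
+      -> -22 -53
negate -> -22 53
4      -> -22 53 4
-5     -> -22 53 4 -5
negate -> -22 53 4 5
*      -> -22 53 20
negate -> -22 53 -20
-      -> -22 73
mod    -> -22
negate -> 22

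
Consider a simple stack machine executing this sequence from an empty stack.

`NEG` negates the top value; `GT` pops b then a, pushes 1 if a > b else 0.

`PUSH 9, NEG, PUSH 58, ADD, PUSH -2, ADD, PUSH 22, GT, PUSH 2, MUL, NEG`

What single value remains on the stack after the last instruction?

PUSH 9  -> [9]
NEG     -> [-9]
PUSH 58 -> [-9, 58]
ADD     -> [49]
PUSH -2 -> [49, -2]
ADD     -> [47]
PUSH 22 -> [47, 22]
GT      -> [1]
PUSH 2  -> [1, 2]
MUL     -> [2]
NEG     -> [-2]

-2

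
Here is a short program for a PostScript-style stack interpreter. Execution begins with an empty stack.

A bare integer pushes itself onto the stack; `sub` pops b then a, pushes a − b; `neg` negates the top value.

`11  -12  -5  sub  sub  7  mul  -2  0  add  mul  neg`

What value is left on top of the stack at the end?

252

11  -> [11]
-12 -> [11, -12]
-5  -> [11, -12, -5]
sub -> [11, -7]
sub -> [18]
7   -> [18, 7]
mul -> [126]
-2  -> [126, -2]
0   -> [126, -2, 0]
add -> [126, -2]
mul -> [-252]
neg -> [252]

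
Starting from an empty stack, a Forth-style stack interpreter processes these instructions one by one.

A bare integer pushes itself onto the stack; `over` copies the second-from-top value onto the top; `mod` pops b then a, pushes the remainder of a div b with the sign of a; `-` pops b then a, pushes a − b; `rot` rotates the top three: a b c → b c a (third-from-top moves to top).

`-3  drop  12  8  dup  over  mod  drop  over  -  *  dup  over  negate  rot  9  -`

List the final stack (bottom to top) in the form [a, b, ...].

[-48, 48, -57]

-3     → -3
drop   → (empty)
12     → 12
8      → 12 8
dup    → 12 8 8
over   → 12 8 8 8
mod    → 12 8 0
drop   → 12 8
over   → 12 8 12
-      → 12 -4
*      → -48
dup    → -48 -48
over   → -48 -48 -48
negate → -48 -48 48
rot    → -48 48 -48
9      → -48 48 -48 9
-      → -48 48 -57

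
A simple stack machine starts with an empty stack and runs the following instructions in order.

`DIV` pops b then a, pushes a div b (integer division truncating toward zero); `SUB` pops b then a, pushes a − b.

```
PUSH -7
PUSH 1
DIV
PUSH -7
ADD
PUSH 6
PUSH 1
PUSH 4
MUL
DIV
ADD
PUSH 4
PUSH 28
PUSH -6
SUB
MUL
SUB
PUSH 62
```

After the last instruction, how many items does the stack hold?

2

PUSH -7 → [-7]
PUSH 1  → [-7, 1]
DIV     → [-7]
PUSH -7 → [-7, -7]
ADD     → [-14]
PUSH 6  → [-14, 6]
PUSH 1  → [-14, 6, 1]
PUSH 4  → [-14, 6, 1, 4]
MUL     → [-14, 6, 4]
DIV     → [-14, 1]
ADD     → [-13]
PUSH 4  → [-13, 4]
PUSH 28 → [-13, 4, 28]
PUSH -6 → [-13, 4, 28, -6]
SUB     → [-13, 4, 34]
MUL     → [-13, 136]
SUB     → [-149]
PUSH 62 → [-149, 62]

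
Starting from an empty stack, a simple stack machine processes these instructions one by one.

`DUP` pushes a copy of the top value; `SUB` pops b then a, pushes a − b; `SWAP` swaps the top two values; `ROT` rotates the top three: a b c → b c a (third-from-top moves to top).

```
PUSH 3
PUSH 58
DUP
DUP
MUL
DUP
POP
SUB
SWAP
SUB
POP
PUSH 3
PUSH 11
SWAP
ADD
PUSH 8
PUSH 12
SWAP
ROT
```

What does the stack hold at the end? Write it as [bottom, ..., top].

[12, 8, 14]

PUSH 3  -> [3]
PUSH 58 -> [3, 58]
DUP     -> [3, 58, 58]
DUP     -> [3, 58, 58, 58]
MUL     -> [3, 58, 3364]
DUP     -> [3, 58, 3364, 3364]
POP     -> [3, 58, 3364]
SUB     -> [3, -3306]
SWAP    -> [-3306, 3]
SUB     -> [-3309]
POP     -> []
PUSH 3  -> [3]
PUSH 11 -> [3, 11]
SWAP    -> [11, 3]
ADD     -> [14]
PUSH 8  -> [14, 8]
PUSH 12 -> [14, 8, 12]
SWAP    -> [14, 12, 8]
ROT     -> [12, 8, 14]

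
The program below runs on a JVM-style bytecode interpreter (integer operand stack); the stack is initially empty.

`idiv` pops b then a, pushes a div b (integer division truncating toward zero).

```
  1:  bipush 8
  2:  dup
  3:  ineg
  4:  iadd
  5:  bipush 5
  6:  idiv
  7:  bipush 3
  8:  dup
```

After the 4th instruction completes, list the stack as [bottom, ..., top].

bipush 8  8
dup       8 8
ineg      8 -8
iadd      0

[0]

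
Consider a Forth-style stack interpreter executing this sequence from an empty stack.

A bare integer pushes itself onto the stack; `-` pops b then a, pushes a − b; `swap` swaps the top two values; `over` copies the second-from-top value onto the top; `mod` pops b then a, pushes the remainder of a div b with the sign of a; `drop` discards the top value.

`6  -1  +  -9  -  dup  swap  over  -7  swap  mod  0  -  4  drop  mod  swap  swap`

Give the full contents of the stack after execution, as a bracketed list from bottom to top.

6    -> 6
-1   -> 6 -1
+    -> 5
-9   -> 5 -9
-    -> 14
dup  -> 14 14
swap -> 14 14
over -> 14 14 14
-7   -> 14 14 14 -7
swap -> 14 14 -7 14
mod  -> 14 14 -7
0    -> 14 14 -7 0
-    -> 14 14 -7
4    -> 14 14 -7 4
drop -> 14 14 -7
mod  -> 14 0
swap -> 0 14
swap -> 14 0

[14, 0]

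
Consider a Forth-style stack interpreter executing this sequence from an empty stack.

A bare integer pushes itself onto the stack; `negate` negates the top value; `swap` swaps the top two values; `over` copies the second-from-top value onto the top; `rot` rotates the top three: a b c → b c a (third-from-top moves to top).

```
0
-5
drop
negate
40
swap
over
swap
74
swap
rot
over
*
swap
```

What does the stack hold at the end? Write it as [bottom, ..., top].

0       [0]
-5      [0, -5]
drop    [0]
negate  [0]
40      [0, 40]
swap    [40, 0]
over    [40, 0, 40]
swap    [40, 40, 0]
74      [40, 40, 0, 74]
swap    [40, 40, 74, 0]
rot     [40, 74, 0, 40]
over    [40, 74, 0, 40, 0]
*       [40, 74, 0, 0]
swap    [40, 74, 0, 0]

[40, 74, 0, 0]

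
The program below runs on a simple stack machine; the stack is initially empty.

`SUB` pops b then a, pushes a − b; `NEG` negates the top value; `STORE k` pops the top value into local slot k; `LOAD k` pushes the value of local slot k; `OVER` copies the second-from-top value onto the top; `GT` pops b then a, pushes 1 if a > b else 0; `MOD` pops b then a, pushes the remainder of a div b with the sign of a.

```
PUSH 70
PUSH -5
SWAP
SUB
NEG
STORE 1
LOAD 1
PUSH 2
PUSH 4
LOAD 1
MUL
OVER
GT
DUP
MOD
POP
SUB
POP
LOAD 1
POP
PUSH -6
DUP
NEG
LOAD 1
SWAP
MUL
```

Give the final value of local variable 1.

75

PUSH 70 -> [70]
PUSH -5 -> [70, -5]
SWAP    -> [-5, 70]
SUB     -> [-75]
NEG     -> [75]
STORE 1 -> []
LOAD 1  -> [75]
PUSH 2  -> [75, 2]
PUSH 4  -> [75, 2, 4]
LOAD 1  -> [75, 2, 4, 75]
MUL     -> [75, 2, 300]
OVER    -> [75, 2, 300, 2]
GT      -> [75, 2, 1]
DUP     -> [75, 2, 1, 1]
MOD     -> [75, 2, 0]
POP     -> [75, 2]
SUB     -> [73]
POP     -> []
LOAD 1  -> [75]
POP     -> []
PUSH -6 -> [-6]
DUP     -> [-6, -6]
NEG     -> [-6, 6]
LOAD 1  -> [-6, 6, 75]
SWAP    -> [-6, 75, 6]
MUL     -> [-6, 450]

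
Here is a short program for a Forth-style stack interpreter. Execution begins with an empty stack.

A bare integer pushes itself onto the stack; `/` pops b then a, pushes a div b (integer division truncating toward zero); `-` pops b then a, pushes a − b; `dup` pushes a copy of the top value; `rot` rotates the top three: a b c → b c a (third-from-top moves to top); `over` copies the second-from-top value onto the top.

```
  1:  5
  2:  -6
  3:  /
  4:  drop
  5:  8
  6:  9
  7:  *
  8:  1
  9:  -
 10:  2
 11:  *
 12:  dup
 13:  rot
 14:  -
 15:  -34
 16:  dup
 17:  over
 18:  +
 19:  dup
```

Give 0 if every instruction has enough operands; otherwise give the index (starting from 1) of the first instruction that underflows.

5    → [5]
-6   → [5, -6]
/    → [0]
drop → []
8    → [8]
9    → [8, 9]
*    → [72]
1    → [72, 1]
-    → [71]
2    → [71, 2]
*    → [142]
dup  → [142, 142]
rot  — needs 3 operands, stack has 2 → underflow

13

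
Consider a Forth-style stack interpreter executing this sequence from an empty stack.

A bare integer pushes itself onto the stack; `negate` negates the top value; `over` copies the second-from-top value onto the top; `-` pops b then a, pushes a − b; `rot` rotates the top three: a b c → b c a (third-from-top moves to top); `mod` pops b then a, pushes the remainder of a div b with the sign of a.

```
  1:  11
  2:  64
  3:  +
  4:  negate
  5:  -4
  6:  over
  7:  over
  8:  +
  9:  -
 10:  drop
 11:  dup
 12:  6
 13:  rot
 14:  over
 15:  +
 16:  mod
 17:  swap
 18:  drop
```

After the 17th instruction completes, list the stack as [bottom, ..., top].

11      11
64      11 64
+       75
negate  -75
-4      -75 -4
over    -75 -4 -75
over    -75 -4 -75 -4
+       -75 -4 -79
-       -75 75
drop    -75
dup     -75 -75
6       -75 -75 6
rot     -75 6 -75
over    -75 6 -75 6
+       -75 6 -69
mod     -75 6
swap    6 -75

[6, -75]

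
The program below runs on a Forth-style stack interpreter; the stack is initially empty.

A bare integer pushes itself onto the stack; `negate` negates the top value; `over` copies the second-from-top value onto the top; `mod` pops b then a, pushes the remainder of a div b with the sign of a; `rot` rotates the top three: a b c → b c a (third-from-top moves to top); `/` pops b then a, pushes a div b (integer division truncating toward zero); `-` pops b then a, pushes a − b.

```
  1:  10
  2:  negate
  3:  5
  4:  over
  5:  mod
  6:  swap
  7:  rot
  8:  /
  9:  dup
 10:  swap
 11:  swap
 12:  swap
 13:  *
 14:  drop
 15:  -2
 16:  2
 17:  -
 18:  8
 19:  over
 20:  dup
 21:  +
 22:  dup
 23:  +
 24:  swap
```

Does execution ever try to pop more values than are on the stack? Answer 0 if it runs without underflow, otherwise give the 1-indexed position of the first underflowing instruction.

10     → 10
negate → -10
5      → -10 5
over   → -10 5 -10
mod    → -10 5
swap   → 5 -10
rot  — needs 3 operands, stack has 2 → underflow

7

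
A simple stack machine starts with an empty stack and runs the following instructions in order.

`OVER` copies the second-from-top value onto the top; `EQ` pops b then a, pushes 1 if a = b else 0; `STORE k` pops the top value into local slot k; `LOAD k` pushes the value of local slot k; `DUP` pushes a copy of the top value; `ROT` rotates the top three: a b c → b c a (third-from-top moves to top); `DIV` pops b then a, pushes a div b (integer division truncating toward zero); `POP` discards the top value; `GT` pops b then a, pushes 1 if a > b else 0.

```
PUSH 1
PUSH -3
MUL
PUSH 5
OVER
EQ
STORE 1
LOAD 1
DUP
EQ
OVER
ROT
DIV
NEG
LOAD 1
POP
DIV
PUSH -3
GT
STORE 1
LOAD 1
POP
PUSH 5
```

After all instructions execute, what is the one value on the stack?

5

PUSH 1  : [1]
PUSH -3 : [1, -3]
MUL     : [-3]
PUSH 5  : [-3, 5]
OVER    : [-3, 5, -3]
EQ      : [-3, 0]
STORE 1 : [-3]
LOAD 1  : [-3, 0]
DUP     : [-3, 0, 0]
EQ      : [-3, 1]
OVER    : [-3, 1, -3]
ROT     : [1, -3, -3]
DIV     : [1, 1]
NEG     : [1, -1]
LOAD 1  : [1, -1, 0]
POP     : [1, -1]
DIV     : [-1]
PUSH -3 : [-1, -3]
GT      : [1]
STORE 1 : []
LOAD 1  : [1]
POP     : []
PUSH 5  : [5]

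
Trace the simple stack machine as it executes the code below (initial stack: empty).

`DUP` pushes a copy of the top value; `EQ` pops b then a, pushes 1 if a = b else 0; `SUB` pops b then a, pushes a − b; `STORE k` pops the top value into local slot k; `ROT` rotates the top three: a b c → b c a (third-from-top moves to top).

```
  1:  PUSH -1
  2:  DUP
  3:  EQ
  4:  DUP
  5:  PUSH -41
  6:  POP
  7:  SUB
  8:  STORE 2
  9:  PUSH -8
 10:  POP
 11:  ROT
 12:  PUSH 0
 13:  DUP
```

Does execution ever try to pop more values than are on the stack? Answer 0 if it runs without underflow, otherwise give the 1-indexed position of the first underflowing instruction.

11

PUSH -1  : -1
DUP      : -1 -1
EQ       : 1
DUP      : 1 1
PUSH -41 : 1 1 -41
POP      : 1 1
SUB      : 0
STORE 2  : (empty)
PUSH -8  : -8
POP      : (empty)
ROT  — needs 3 operands, stack has 0 → underflow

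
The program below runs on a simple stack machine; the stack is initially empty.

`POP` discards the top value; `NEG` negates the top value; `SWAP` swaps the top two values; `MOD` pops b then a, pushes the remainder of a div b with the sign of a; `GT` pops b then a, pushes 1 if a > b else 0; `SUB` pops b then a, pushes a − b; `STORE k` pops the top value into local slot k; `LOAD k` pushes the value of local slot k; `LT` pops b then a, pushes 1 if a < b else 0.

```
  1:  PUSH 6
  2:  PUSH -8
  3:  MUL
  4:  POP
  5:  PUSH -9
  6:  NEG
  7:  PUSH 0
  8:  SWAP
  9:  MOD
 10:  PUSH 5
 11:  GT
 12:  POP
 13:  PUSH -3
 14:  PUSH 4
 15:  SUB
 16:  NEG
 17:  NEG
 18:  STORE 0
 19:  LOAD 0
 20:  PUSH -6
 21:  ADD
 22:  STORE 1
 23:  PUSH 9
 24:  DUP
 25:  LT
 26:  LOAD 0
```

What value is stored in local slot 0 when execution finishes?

PUSH 6  → 6
PUSH -8 → 6 -8
MUL     → -48
POP     → (empty)
PUSH -9 → -9
NEG     → 9
PUSH 0  → 9 0
SWAP    → 0 9
MOD     → 0
PUSH 5  → 0 5
GT      → 0
POP     → (empty)
PUSH -3 → -3
PUSH 4  → -3 4
SUB     → -7
NEG     → 7
NEG     → -7
STORE 0 → (empty)
LOAD 0  → -7
PUSH -6 → -7 -6
ADD     → -13
STORE 1 → (empty)
PUSH 9  → 9
DUP     → 9 9
LT      → 0
LOAD 0  → 0 -7

-7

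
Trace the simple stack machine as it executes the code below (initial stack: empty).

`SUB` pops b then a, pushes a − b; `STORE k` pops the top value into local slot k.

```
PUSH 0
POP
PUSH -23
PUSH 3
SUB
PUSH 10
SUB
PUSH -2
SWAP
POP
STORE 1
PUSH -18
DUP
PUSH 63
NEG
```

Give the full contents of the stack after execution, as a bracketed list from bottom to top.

PUSH 0   -> [0]
POP      -> []
PUSH -23 -> [-23]
PUSH 3   -> [-23, 3]
SUB      -> [-26]
PUSH 10  -> [-26, 10]
SUB      -> [-36]
PUSH -2  -> [-36, -2]
SWAP     -> [-2, -36]
POP      -> [-2]
STORE 1  -> []
PUSH -18 -> [-18]
DUP      -> [-18, -18]
PUSH 63  -> [-18, -18, 63]
NEG      -> [-18, -18, -63]

[-18, -18, -63]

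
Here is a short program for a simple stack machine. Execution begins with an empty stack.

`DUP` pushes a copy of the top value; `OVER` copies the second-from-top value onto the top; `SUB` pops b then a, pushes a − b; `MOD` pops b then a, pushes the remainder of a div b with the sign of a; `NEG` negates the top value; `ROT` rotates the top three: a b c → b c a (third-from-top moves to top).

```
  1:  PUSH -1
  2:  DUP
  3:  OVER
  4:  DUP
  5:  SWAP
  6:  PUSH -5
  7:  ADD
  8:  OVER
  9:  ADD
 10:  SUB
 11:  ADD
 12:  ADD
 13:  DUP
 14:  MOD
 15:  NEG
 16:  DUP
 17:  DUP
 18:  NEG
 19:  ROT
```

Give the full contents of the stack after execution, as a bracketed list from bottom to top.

[0, 0, 0]

PUSH -1 → [-1]
DUP     → [-1, -1]
OVER    → [-1, -1, -1]
DUP     → [-1, -1, -1, -1]
SWAP    → [-1, -1, -1, -1]
PUSH -5 → [-1, -1, -1, -1, -5]
ADD     → [-1, -1, -1, -6]
OVER    → [-1, -1, -1, -6, -1]
ADD     → [-1, -1, -1, -7]
SUB     → [-1, -1, 6]
ADD     → [-1, 5]
ADD     → [4]
DUP     → [4, 4]
MOD     → [0]
NEG     → [0]
DUP     → [0, 0]
DUP     → [0, 0, 0]
NEG     → [0, 0, 0]
ROT     → [0, 0, 0]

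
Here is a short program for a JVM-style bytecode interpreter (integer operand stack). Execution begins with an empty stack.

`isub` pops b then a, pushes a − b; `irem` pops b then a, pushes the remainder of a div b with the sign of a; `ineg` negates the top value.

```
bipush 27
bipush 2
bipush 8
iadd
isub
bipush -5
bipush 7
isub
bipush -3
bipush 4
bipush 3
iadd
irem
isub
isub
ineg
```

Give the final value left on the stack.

bipush 27 → 27
bipush 2  → 27 2
bipush 8  → 27 2 8
iadd      → 27 10
isub      → 17
bipush -5 → 17 -5
bipush 7  → 17 -5 7
isub      → 17 -12
bipush -3 → 17 -12 -3
bipush 4  → 17 -12 -3 4
bipush 3  → 17 -12 -3 4 3
iadd      → 17 -12 -3 7
irem      → 17 -12 -3
isub      → 17 -9
isub      → 26
ineg      → -26

-26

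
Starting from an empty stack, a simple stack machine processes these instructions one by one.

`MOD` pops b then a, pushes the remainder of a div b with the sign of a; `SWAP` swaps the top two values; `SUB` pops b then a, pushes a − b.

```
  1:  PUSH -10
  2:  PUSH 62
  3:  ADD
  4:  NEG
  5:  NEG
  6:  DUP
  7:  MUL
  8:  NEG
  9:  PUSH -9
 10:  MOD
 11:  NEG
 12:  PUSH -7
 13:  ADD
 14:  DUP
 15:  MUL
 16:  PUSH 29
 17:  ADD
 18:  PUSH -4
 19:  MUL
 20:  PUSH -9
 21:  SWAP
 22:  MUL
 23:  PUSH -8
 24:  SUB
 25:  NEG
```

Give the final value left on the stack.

PUSH -10  -10
PUSH 62   -10 62
ADD       52
NEG       -52
NEG       52
DUP       52 52
MUL       2704
NEG       -2704
PUSH -9   -2704 -9
MOD       -4
NEG       4
PUSH -7   4 -7
ADD       -3
DUP       -3 -3
MUL       9
PUSH 29   9 29
ADD       38
PUSH -4   38 -4
MUL       -152
PUSH -9   -152 -9
SWAP      -9 -152
MUL       1368
PUSH -8   1368 -8
SUB       1376
NEG       -1376

-1376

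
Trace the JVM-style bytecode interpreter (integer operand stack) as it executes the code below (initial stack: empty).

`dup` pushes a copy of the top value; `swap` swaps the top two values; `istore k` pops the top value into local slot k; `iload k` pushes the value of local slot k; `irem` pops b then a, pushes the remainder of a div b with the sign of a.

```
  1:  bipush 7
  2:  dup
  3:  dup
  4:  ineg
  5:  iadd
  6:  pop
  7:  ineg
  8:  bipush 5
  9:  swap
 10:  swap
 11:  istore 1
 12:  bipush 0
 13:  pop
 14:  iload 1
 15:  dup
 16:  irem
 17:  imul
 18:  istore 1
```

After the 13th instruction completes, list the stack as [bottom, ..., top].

[-7]

bipush 7 -> 7
dup      -> 7 7
dup      -> 7 7 7
ineg     -> 7 7 -7
iadd     -> 7 0
pop      -> 7
ineg     -> -7
bipush 5 -> -7 5
swap     -> 5 -7
swap     -> -7 5
istore 1 -> -7
bipush 0 -> -7 0
pop      -> -7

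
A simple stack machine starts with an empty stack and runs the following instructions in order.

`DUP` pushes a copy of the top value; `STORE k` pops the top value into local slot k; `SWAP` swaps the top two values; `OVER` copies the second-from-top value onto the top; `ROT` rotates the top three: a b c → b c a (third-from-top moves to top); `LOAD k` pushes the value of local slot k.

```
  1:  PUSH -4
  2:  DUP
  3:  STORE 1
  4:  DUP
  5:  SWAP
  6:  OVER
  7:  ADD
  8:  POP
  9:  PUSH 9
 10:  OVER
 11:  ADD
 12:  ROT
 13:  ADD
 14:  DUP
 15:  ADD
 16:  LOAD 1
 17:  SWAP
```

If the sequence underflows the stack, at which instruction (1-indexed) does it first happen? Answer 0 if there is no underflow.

12

PUSH -4  [-4]
DUP      [-4, -4]
STORE 1  [-4]
DUP      [-4, -4]
SWAP     [-4, -4]
OVER     [-4, -4, -4]
ADD      [-4, -8]
POP      [-4]
PUSH 9   [-4, 9]
OVER     [-4, 9, -4]
ADD      [-4, 5]
ROT  — needs 3 operands, stack has 2 → underflow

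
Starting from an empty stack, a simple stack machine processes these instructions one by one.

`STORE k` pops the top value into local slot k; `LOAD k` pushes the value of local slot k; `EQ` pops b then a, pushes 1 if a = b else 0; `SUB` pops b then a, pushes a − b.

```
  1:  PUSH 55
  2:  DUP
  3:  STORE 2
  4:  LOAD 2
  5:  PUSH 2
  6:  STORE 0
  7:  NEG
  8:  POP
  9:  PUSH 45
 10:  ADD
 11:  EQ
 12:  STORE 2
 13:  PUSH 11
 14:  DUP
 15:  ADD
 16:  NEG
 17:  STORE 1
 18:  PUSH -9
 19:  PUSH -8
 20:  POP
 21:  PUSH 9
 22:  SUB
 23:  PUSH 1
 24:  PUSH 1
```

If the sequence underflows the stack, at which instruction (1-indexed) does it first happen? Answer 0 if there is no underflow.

11

PUSH 55  [55]
DUP      [55, 55]
STORE 2  [55]
LOAD 2   [55, 55]
PUSH 2   [55, 55, 2]
STORE 0  [55, 55]
NEG      [55, -55]
POP      [55]
PUSH 45  [55, 45]
ADD      [100]
EQ  — needs 2 operands, stack has 1 → underflow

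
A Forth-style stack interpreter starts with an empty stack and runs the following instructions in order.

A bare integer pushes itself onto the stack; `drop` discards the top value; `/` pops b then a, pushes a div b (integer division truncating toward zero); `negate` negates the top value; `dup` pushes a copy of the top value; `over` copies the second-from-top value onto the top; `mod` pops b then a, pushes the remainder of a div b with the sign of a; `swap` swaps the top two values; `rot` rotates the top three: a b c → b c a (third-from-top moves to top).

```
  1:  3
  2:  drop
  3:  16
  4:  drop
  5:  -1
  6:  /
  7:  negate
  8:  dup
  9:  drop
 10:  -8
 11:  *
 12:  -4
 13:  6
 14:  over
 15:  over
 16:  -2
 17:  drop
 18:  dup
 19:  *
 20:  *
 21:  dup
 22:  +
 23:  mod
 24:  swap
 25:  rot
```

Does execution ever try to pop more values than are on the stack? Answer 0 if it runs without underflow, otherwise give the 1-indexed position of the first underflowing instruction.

3    -> [3]
drop -> []
16   -> [16]
drop -> []
-1   -> [-1]
/  — needs 2 operands, stack has 1 → underflow

6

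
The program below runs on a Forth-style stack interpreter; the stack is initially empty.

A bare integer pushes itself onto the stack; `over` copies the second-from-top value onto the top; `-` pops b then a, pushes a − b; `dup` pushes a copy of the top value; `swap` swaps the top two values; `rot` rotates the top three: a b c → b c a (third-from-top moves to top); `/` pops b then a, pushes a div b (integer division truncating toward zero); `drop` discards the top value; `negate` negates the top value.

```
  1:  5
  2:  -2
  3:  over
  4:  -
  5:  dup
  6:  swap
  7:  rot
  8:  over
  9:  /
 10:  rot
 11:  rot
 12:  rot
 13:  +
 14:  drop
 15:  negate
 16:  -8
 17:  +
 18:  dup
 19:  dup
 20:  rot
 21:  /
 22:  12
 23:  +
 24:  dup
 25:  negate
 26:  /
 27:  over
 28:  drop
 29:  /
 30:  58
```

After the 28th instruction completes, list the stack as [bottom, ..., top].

[-1, -1]

5      -> [5]
-2     -> [5, -2]
over   -> [5, -2, 5]
-      -> [5, -7]
dup    -> [5, -7, -7]
swap   -> [5, -7, -7]
rot    -> [-7, -7, 5]
over   -> [-7, -7, 5, -7]
/      -> [-7, -7, 0]
rot    -> [-7, 0, -7]
rot    -> [0, -7, -7]
rot    -> [-7, -7, 0]
+      -> [-7, -7]
drop   -> [-7]
negate -> [7]
-8     -> [7, -8]
+      -> [-1]
dup    -> [-1, -1]
dup    -> [-1, -1, -1]
rot    -> [-1, -1, -1]
/      -> [-1, 1]
12     -> [-1, 1, 12]
+      -> [-1, 13]
dup    -> [-1, 13, 13]
negate -> [-1, 13, -13]
/      -> [-1, -1]
over   -> [-1, -1, -1]
drop   -> [-1, -1]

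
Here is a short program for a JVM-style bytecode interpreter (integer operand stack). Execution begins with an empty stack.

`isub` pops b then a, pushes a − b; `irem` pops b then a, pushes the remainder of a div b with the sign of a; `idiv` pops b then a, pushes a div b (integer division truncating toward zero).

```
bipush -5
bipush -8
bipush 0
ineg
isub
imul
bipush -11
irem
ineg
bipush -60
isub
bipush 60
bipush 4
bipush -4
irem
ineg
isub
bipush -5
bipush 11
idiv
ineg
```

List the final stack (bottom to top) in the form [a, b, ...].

[53, 60, 0]

bipush -5  : [-5]
bipush -8  : [-5, -8]
bipush 0   : [-5, -8, 0]
ineg       : [-5, -8, 0]
isub       : [-5, -8]
imul       : [40]
bipush -11 : [40, -11]
irem       : [7]
ineg       : [-7]
bipush -60 : [-7, -60]
isub       : [53]
bipush 60  : [53, 60]
bipush 4   : [53, 60, 4]
bipush -4  : [53, 60, 4, -4]
irem       : [53, 60, 0]
ineg       : [53, 60, 0]
isub       : [53, 60]
bipush -5  : [53, 60, -5]
bipush 11  : [53, 60, -5, 11]
idiv       : [53, 60, 0]
ineg       : [53, 60, 0]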